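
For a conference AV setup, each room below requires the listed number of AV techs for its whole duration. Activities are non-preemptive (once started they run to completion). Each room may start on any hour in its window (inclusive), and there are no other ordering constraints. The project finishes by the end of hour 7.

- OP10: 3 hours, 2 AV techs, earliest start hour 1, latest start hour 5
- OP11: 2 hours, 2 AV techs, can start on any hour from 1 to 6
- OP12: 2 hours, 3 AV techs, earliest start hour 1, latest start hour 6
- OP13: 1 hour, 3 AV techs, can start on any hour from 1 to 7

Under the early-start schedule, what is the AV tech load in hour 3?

2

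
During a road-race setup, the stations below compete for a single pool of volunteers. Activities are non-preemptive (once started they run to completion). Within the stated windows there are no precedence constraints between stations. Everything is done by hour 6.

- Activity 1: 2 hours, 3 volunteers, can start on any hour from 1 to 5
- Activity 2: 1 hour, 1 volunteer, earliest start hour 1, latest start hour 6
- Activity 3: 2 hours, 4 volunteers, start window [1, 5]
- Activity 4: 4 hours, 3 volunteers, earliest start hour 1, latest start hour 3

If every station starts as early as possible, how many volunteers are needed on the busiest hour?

11

Early-start schedule: Activity 1@1, Activity 2@1, Activity 3@1, Activity 4@1.
Load per hour: hour 1: 11, hour 2: 10, hour 3: 3, hour 4: 3, hour 5: 0, hour 6: 0.
Peak is 11.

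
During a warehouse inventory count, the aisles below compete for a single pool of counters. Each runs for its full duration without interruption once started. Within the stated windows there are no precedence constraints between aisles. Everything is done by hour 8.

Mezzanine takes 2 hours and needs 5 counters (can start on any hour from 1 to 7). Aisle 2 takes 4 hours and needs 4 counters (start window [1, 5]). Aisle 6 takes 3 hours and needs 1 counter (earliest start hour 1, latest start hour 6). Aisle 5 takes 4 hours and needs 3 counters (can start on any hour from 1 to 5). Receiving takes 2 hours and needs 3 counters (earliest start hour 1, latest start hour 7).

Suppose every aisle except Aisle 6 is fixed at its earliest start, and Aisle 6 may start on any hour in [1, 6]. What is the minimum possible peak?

15

Aisle 6@1: h1:16  h2:16  h3:8  h4:7  h5:0  h6:0  h7:0  h8:0 → peak 16
Aisle 6@2: h1:15  h2:16  h3:8  h4:8  h5:0  h6:0  h7:0  h8:0 → peak 16
Aisle 6@3: h1:15  h2:15  h3:8  h4:8  h5:1  h6:0  h7:0  h8:0 → peak 15
Aisle 6@4: h1:15  h2:15  h3:7  h4:8  h5:1  h6:1  h7:0  h8:0 → peak 15
Aisle 6@5: h1:15  h2:15  h3:7  h4:7  h5:1  h6:1  h7:1  h8:0 → peak 15
Aisle 6@6: h1:15  h2:15  h3:7  h4:7  h5:0  h6:1  h7:1  h8:1 → peak 15
Best is Aisle 6@3, peak 15.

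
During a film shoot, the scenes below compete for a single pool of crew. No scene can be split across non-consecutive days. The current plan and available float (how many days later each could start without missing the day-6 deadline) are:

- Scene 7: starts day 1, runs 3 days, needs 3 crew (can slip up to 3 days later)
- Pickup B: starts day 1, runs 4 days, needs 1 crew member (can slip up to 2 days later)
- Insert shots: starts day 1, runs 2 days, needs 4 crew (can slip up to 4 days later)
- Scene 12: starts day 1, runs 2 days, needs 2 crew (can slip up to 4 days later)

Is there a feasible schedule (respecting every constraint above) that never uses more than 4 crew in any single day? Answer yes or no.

no

Total crew member-days = 25; over 6 days the average is 25/6 > 4, so some day must exceed 4.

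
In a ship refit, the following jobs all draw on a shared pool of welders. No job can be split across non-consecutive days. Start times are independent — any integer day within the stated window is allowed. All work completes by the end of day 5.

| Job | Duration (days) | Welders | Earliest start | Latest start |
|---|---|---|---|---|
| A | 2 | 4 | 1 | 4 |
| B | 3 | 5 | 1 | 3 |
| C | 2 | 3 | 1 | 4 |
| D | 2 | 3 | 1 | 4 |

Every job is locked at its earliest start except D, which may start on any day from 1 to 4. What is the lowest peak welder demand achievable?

12

D@1: d1:15  d2:15  d3:5  d4:0  d5:0 → peak 15
D@2: d1:12  d2:15  d3:8  d4:0  d5:0 → peak 15
D@3: d1:12  d2:12  d3:8  d4:3  d5:0 → peak 12
D@4: d1:12  d2:12  d3:5  d4:3  d5:3 → peak 12
Best is D@3, peak 12.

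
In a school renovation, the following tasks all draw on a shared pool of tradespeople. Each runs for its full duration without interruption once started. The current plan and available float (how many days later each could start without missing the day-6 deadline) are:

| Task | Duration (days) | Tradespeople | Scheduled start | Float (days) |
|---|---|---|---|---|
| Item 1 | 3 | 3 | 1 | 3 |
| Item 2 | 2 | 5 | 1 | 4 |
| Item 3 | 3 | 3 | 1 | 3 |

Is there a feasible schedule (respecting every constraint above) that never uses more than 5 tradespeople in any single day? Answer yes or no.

no

The minimum achievable peak is 6; 5 < 6, so no feasible schedule stays within the cap.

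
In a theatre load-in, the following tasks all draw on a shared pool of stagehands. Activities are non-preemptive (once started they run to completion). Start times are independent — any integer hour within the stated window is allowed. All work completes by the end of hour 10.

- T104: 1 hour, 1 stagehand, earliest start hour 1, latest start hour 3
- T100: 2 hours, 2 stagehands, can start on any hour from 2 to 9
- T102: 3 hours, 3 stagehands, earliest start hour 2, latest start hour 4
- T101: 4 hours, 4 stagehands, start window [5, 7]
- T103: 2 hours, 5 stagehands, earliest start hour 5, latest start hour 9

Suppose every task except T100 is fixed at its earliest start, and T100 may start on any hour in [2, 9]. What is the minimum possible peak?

T100@2: h1:1  h2:5  h3:5  h4:3  h5:9  h6:9  h7:4  h8:4  h9:0  h10:0 → peak 9
T100@3: h1:1  h2:3  h3:5  h4:5  h5:9  h6:9  h7:4  h8:4  h9:0  h10:0 → peak 9
T100@4: h1:1  h2:3  h3:3  h4:5  h5:11  h6:9  h7:4  h8:4  h9:0  h10:0 → peak 11
T100@5: h1:1  h2:3  h3:3  h4:3  h5:11  h6:11  h7:4  h8:4  h9:0  h10:0 → peak 11
T100@6: h1:1  h2:3  h3:3  h4:3  h5:9  h6:11  h7:6  h8:4  h9:0  h10:0 → peak 11
T100@7: h1:1  h2:3  h3:3  h4:3  h5:9  h6:9  h7:6  h8:6  h9:0  h10:0 → peak 9
T100@8: h1:1  h2:3  h3:3  h4:3  h5:9  h6:9  h7:4  h8:6  h9:2  h10:0 → peak 9
T100@9: h1:1  h2:3  h3:3  h4:3  h5:9  h6:9  h7:4  h8:4  h9:2  h10:2 → peak 9
Best is T100@2, peak 9.

9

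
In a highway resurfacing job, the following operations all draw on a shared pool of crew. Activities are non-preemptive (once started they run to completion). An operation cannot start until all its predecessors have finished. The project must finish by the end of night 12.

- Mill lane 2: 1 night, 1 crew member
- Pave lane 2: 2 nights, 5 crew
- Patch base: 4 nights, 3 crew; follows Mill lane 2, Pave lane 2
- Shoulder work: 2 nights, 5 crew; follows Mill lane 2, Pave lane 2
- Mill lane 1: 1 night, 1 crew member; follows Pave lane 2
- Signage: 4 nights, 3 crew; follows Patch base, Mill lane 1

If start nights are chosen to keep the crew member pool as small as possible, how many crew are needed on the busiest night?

6

Early-start (Mill lane 2@1, Pave lane 2@1, Patch base@3, Shoulder work@3, Mill lane 1@3, Signage@7) gives peak 9: n1:6  n2:5  n3:9  n4:8  n5:3  n6:3  n7:3  n8:3  n9:3  n10:3  n11:0  n12:0.
Shift Shoulder work→7, Signage→9.
Schedule Mill lane 2@1, Pave lane 2@1, Patch base@3, Shoulder work@7, Mill lane 1@3, Signage@9: n1:6  n2:5  n3:4  n4:3  n5:3  n6:3  n7:5  n8:5  n9:3  n10:3  n11:3  n12:3 — peak 6.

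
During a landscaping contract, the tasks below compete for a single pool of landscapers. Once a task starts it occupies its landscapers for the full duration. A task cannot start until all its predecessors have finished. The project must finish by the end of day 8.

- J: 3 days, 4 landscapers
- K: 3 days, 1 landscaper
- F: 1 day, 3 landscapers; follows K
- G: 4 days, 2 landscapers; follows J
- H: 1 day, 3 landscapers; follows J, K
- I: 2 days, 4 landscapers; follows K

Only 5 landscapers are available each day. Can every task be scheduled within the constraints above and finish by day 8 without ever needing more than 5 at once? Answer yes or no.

The minimum achievable peak is 6; 5 < 6, so no feasible schedule stays within the cap.

no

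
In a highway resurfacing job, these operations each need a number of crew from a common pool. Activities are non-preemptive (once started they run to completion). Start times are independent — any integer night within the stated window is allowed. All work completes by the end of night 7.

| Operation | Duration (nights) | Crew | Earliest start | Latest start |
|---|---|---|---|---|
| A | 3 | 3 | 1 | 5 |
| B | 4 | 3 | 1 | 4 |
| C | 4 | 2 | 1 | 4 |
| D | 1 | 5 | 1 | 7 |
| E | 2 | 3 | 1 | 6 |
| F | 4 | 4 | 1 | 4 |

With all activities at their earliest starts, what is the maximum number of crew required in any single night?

Early-start schedule: A@1, B@1, C@1, D@1, E@1, F@1.
Load per night: night 1: 20, night 2: 15, night 3: 12, night 4: 9, night 5: 0, night 6: 0, night 7: 0.
Peak is 20.

20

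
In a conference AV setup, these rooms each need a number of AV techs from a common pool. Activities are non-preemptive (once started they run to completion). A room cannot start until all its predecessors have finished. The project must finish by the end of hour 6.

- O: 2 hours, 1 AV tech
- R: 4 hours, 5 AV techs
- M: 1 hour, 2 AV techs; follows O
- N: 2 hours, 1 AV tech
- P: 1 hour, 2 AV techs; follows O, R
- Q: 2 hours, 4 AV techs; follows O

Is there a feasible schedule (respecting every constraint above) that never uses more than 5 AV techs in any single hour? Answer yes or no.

no

Total AV tech-hours = 36; over 6 hours the average is 36/6 > 5, so some hour must exceed 5.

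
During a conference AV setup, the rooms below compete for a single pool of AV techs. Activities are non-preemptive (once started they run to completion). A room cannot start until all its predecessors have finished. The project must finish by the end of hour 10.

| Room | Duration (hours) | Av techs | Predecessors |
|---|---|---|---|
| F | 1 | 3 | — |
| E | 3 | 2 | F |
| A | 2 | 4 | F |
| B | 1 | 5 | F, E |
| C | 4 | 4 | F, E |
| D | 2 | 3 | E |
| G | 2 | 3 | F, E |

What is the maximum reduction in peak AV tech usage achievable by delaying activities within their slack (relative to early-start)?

8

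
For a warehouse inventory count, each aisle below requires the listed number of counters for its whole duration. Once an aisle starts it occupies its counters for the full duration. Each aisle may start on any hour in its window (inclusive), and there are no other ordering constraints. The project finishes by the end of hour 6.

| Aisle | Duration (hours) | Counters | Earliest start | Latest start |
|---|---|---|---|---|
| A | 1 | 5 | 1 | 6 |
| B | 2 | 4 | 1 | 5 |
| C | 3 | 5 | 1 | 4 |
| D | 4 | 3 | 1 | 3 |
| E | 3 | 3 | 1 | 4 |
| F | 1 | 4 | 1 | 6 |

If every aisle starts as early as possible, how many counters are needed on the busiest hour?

Early-start schedule: A@1, B@1, C@1, D@1, E@1, F@1.
Load per hour: hour 1: 24, hour 2: 15, hour 3: 11, hour 4: 3, hour 5: 0, hour 6: 0.
Peak is 24.

24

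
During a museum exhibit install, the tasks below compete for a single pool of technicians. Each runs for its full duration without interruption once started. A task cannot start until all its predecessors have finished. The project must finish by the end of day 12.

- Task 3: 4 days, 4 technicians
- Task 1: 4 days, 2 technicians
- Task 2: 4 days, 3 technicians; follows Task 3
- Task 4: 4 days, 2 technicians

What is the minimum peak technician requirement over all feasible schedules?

Early-start (Task 3@1, Task 1@1, Task 2@5, Task 4@1) gives peak 8: d1:8  d2:8  d3:8  d4:8  d5:3  d6:3  d7:3  d8:3  d9:0  d10:0  d11:0  d12:0.
Shift Task 1→5, Task 2→9, Task 4→5.
Schedule Task 3@1, Task 1@5, Task 2@9, Task 4@5: d1:4  d2:4  d3:4  d4:4  d5:4  d6:4  d7:4  d8:4  d9:3  d10:3  d11:3  d12:3 — peak 4.
Total technician-days = 44 over 12 days ⇒ peak ≥ ⌈44/12⌉ = 4, so 4 is optimal.

4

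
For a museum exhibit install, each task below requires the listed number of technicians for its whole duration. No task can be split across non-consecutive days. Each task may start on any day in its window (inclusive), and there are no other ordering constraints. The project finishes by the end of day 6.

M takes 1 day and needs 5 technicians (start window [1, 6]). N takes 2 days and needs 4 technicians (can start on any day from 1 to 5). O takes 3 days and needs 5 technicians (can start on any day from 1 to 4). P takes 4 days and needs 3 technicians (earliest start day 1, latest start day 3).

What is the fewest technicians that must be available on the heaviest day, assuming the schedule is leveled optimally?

8

Early-start (M@1, N@1, O@1, P@1) gives peak 17: d1:17  d2:12  d3:8  d4:3  d5:0  d6:0.
Shift N→2, O→4.
Schedule M@1, N@2, O@4, P@1: d1:8  d2:7  d3:7  d4:8  d5:5  d6:5 — peak 8.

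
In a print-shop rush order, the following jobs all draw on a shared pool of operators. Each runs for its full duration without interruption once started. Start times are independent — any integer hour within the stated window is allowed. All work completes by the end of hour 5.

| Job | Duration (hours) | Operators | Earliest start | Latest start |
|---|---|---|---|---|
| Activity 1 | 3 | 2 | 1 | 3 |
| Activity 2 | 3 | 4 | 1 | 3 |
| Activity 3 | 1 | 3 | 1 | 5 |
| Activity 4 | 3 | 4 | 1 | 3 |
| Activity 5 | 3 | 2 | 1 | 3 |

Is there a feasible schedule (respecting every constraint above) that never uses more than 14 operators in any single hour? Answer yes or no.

Schedule Activity 1@1, Activity 2@1, Activity 3@1, Activity 4@2, Activity 5@1: h1:11  h2:12  h3:12  h4:4  h5:0 — peak 12 ≤ 14.

yes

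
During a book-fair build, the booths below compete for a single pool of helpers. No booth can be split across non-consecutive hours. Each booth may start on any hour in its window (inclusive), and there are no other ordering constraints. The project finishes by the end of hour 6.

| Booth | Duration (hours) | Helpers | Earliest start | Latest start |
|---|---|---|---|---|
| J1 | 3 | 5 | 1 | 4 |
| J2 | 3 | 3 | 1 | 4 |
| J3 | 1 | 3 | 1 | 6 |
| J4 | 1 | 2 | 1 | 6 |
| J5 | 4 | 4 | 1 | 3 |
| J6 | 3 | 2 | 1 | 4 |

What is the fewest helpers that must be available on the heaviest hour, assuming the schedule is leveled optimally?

9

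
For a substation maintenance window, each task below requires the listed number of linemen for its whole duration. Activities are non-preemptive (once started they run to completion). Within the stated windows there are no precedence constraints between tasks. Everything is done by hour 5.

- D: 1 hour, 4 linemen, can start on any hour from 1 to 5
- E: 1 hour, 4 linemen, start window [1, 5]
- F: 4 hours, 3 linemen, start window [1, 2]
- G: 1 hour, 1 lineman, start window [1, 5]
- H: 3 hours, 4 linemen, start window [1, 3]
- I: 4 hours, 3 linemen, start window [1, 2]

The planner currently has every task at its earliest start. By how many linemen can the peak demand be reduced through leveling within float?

9

Early-start peak: h1:19  h2:10  h3:10  h4:6  h5:0 ⇒ 19.
Leveled (D@1, E@1, F@2, G@1, H@2, I@2): h1:9  h2:10  h3:10  h4:10  h5:6 ⇒ 10.
Reduction 19 − 10 = 9.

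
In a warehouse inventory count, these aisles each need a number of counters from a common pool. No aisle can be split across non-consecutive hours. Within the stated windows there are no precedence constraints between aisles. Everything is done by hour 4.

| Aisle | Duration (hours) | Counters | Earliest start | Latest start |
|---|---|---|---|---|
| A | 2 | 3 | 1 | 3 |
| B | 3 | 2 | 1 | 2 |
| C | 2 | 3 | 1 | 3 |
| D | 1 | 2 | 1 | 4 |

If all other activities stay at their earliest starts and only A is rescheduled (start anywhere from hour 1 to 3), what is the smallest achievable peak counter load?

A@1: h1:10  h2:8  h3:2  h4:0 → peak 10
A@2: h1:7  h2:8  h3:5  h4:0 → peak 8
A@3: h1:7  h2:5  h3:5  h4:3 → peak 7
Best is A@3, peak 7.

7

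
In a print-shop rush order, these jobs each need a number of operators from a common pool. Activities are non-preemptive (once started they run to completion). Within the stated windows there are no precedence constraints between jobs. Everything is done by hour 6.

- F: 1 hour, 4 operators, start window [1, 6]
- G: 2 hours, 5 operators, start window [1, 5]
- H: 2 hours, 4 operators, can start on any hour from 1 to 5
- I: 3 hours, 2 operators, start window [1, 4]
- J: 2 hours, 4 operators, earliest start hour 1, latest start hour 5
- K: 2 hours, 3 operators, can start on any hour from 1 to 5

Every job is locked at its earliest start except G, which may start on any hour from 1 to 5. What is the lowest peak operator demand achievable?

G@1: h1:22  h2:18  h3:2  h4:0  h5:0  h6:0 → peak 22
G@2: h1:17  h2:18  h3:7  h4:0  h5:0  h6:0 → peak 18
G@3: h1:17  h2:13  h3:7  h4:5  h5:0  h6:0 → peak 17
G@4: h1:17  h2:13  h3:2  h4:5  h5:5  h6:0 → peak 17
G@5: h1:17  h2:13  h3:2  h4:0  h5:5  h6:5 → peak 17
Best is G@3, peak 17.

17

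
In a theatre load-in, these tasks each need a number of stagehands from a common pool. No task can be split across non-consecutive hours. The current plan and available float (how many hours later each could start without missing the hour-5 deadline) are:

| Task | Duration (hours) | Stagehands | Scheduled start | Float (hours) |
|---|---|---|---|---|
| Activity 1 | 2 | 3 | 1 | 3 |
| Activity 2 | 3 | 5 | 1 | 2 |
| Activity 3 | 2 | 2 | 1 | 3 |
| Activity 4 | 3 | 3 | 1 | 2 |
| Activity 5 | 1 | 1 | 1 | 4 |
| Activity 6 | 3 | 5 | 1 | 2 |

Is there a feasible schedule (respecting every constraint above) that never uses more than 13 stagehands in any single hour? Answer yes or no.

yes

Schedule Activity 1@1, Activity 2@1, Activity 3@1, Activity 4@1, Activity 5@4, Activity 6@3: h1:13  h2:13  h3:13  h4:6  h5:5 — peak 13 ≤ 13.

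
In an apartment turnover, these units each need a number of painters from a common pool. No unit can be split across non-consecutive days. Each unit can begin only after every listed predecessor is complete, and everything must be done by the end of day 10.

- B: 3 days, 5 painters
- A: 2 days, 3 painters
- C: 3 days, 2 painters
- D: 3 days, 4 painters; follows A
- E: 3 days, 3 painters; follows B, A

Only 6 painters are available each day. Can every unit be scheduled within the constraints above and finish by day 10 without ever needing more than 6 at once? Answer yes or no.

The minimum achievable peak is 7; 6 < 7, so no feasible schedule stays within the cap.

no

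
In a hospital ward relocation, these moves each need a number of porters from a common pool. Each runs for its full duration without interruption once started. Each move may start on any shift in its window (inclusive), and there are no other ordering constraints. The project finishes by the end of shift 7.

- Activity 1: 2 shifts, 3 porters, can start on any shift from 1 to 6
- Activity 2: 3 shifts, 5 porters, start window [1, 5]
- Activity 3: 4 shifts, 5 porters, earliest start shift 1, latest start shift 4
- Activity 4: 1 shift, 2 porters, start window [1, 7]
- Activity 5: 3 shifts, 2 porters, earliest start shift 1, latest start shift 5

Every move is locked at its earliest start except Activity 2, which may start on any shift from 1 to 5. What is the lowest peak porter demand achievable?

12

Activity 2@1: s1:17  s2:15  s3:12  s4:5  s5:0  s6:0  s7:0 → peak 17
Activity 2@2: s1:12  s2:15  s3:12  s4:10  s5:0  s6:0  s7:0 → peak 15
Activity 2@3: s1:12  s2:10  s3:12  s4:10  s5:5  s6:0  s7:0 → peak 12
Activity 2@4: s1:12  s2:10  s3:7  s4:10  s5:5  s6:5  s7:0 → peak 12
Activity 2@5: s1:12  s2:10  s3:7  s4:5  s5:5  s6:5  s7:5 → peak 12
Best is Activity 2@3, peak 12.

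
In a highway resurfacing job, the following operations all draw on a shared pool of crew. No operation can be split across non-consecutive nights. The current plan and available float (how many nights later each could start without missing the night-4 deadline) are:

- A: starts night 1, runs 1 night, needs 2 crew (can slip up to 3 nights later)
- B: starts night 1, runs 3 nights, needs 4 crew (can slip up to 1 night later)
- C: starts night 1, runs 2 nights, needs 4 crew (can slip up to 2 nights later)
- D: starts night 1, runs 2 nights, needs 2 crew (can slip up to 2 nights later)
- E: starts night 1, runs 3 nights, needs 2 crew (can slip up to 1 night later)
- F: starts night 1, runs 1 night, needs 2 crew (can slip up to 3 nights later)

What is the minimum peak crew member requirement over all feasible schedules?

10

Early-start (A@1, B@1, C@1, D@1, E@1, F@1) gives peak 16: n1:16  n2:12  n3:6  n4:0.
Shift D→3, E→2, F→3.
Schedule A@1, B@1, C@1, D@3, E@2, F@3: n1:10  n2:10  n3:10  n4:4 — peak 10.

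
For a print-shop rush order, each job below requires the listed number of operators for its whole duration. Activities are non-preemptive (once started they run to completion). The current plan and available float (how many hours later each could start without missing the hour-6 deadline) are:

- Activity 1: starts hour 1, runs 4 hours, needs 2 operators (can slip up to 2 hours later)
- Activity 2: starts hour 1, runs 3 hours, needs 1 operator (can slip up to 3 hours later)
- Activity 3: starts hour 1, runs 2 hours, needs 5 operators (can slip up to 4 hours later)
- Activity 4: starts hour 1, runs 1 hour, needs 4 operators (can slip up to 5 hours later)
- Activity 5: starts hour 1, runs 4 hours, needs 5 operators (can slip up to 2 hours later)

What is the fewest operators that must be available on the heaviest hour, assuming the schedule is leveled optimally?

Early-start (Activity 1@1, Activity 2@1, Activity 3@1, Activity 4@1, Activity 5@1) gives peak 17: h1:17  h2:13  h3:8  h4:7  h5:0  h6:0.
Shift Activity 4→5, Activity 5→3.
Schedule Activity 1@1, Activity 2@1, Activity 3@1, Activity 4@5, Activity 5@3: h1:8  h2:8  h3:8  h4:7  h5:9  h6:5 — peak 9.

9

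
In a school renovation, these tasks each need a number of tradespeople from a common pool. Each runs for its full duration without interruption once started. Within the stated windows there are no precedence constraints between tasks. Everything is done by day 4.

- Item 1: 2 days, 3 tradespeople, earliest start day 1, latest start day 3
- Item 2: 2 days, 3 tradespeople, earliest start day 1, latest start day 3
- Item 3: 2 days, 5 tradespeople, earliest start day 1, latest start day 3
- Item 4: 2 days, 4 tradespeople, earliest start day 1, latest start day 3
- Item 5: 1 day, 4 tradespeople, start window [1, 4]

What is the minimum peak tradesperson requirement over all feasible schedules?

Early-start (Item 1@1, Item 2@1, Item 3@1, Item 4@1, Item 5@1) gives peak 19: d1:19  d2:15  d3:0  d4:0.
Shift Item 3→3, Item 5→3.
Schedule Item 1@1, Item 2@1, Item 3@3, Item 4@1, Item 5@3: d1:10  d2:10  d3:9  d4:5 — peak 10.

10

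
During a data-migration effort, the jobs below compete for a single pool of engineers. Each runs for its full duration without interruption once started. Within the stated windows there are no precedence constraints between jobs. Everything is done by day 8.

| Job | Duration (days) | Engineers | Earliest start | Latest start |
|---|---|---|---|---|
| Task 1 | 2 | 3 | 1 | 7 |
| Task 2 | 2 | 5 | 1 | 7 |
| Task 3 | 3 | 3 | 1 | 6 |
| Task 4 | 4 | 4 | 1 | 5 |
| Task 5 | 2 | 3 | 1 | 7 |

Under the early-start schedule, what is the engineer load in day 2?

18

At early start, day 2 has: Task 1, Task 2, Task 3, Task 4, Task 5.
Demand: 3 + 5 + 3 + 4 + 3 = 18.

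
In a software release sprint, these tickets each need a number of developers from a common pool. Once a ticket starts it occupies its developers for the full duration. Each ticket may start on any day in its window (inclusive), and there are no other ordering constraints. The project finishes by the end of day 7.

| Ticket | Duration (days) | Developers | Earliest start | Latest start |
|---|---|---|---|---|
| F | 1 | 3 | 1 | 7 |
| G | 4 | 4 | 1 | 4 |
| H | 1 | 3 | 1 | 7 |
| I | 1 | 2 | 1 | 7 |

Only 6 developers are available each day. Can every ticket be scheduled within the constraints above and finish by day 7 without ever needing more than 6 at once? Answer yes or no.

yes

Schedule F@1, G@2, H@6, I@7: d1:3  d2:4  d3:4  d4:4  d5:4  d6:3  d7:2 — peak 4 ≤ 6.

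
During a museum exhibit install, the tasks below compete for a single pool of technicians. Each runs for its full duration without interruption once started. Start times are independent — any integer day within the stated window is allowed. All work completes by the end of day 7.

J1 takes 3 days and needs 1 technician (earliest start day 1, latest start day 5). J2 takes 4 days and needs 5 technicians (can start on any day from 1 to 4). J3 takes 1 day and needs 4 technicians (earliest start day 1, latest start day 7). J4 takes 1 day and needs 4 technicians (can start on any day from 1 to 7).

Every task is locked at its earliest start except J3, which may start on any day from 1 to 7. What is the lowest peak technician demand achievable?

J3@1: d1:14  d2:6  d3:6  d4:5  d5:0  d6:0  d7:0 → peak 14
J3@2: d1:10  d2:10  d3:6  d4:5  d5:0  d6:0  d7:0 → peak 10
J3@3: d1:10  d2:6  d3:10  d4:5  d5:0  d6:0  d7:0 → peak 10
J3@4: d1:10  d2:6  d3:6  d4:9  d5:0  d6:0  d7:0 → peak 10
J3@5: d1:10  d2:6  d3:6  d4:5  d5:4  d6:0  d7:0 → peak 10
J3@6: d1:10  d2:6  d3:6  d4:5  d5:0  d6:4  d7:0 → peak 10
J3@7: d1:10  d2:6  d3:6  d4:5  d5:0  d6:0  d7:4 → peak 10
Best is J3@2, peak 10.

10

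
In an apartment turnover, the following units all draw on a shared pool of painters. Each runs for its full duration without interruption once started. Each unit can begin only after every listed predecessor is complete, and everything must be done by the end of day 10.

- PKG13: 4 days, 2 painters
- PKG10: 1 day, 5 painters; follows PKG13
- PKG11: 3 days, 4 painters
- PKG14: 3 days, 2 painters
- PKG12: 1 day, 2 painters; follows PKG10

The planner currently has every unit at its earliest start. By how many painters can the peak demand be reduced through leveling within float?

3

Early-start peak: d1:8  d2:8  d3:8  d4:2  d5:5  d6:2  d7:0  d8:0  d9:0  d10:0 ⇒ 8.
Leveled (PKG13@1, PKG10@5, PKG11@6, PKG14@1, PKG12@9): d1:4  d2:4  d3:4  d4:2  d5:5  d6:4  d7:4  d8:4  d9:2  d10:0 ⇒ 5.
Reduction 8 − 5 = 3.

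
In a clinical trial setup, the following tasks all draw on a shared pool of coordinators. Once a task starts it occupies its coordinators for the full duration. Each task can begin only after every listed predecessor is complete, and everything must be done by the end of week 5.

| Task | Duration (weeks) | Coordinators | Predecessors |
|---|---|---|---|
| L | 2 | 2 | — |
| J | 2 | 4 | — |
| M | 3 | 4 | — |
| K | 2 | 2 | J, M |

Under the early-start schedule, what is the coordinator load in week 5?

2

At early start, week 5 has: K.
Demand: 2 = 2.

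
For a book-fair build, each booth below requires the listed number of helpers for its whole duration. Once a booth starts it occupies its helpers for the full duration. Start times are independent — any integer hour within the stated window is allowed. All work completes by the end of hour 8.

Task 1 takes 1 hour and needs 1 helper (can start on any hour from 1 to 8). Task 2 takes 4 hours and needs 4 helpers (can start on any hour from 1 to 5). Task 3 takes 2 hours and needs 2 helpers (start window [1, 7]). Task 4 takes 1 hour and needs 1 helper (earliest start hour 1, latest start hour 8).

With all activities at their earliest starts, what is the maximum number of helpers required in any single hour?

8

Early-start schedule: Task 1@1, Task 2@1, Task 3@1, Task 4@1.
Load per hour: hour 1: 8, hour 2: 6, hour 3: 4, hour 4: 4, hour 5: 0, hour 6: 0, hour 7: 0, hour 8: 0.
Peak is 8.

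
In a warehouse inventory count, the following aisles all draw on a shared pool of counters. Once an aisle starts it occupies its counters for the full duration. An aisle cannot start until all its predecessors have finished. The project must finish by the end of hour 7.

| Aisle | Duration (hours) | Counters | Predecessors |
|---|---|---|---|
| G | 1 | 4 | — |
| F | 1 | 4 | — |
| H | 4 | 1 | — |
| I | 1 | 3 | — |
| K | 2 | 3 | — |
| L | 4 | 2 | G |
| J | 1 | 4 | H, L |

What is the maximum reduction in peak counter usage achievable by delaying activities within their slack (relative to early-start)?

9

Early-start peak: h1:15  h2:6  h3:3  h4:3  h5:2  h6:4  h7:0 ⇒ 15.
Leveled (G@1, F@2, H@1, I@3, K@4, L@3, J@7): h1:5  h2:5  h3:6  h4:6  h5:5  h6:2  h7:4 ⇒ 6.
Reduction 15 − 6 = 9.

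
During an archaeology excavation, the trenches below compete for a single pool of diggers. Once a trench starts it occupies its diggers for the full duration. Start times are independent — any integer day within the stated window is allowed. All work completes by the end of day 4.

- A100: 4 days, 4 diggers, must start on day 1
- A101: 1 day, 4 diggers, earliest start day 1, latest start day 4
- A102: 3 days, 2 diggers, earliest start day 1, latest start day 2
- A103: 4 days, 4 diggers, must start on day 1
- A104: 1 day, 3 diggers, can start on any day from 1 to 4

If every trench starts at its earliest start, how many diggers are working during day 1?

At early start, day 1 has: A100, A101, A102, A103, A104.
Demand: 4 + 4 + 2 + 4 + 3 = 17.

17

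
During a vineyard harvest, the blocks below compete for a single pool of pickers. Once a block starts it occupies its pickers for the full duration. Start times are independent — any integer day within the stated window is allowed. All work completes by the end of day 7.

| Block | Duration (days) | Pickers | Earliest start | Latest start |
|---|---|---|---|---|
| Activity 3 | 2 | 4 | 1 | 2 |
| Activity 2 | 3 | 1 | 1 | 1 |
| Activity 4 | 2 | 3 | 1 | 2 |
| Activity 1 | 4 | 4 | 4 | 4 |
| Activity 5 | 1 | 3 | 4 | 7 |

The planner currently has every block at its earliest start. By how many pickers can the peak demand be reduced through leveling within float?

Early-start peak: d1:8  d2:8  d3:1  d4:7  d5:4  d6:4  d7:4 ⇒ 8.
Leveled (Activity 3@1, Activity 2@1, Activity 4@1, Activity 1@4, Activity 5@4): d1:8  d2:8  d3:1  d4:7  d5:4  d6:4  d7:4 ⇒ 8.
Reduction 8 − 8 = 0.

0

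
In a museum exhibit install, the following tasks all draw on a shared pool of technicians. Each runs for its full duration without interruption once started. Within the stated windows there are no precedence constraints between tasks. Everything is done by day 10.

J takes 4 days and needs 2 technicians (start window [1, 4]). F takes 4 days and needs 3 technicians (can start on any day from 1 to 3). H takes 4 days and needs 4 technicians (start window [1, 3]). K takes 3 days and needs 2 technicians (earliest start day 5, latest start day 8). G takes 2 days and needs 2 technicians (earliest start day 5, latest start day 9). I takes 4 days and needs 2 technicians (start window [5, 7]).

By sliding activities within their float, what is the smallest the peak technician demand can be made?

Schedule J@1, F@1, H@1, K@5, G@5, I@5: d1:9  d2:9  d3:9  d4:9  d5:6  d6:6  d7:4  d8:2  d9:0  d10:0 — peak 9.

9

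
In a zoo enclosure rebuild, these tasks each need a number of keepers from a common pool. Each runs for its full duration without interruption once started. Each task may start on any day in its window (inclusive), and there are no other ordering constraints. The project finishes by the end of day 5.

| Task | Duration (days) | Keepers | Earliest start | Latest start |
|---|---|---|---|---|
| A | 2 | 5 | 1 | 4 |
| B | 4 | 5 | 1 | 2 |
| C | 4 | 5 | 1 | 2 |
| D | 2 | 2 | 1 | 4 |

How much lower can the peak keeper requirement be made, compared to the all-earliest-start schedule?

2

Early-start peak: d1:17  d2:17  d3:10  d4:10  d5:0 ⇒ 17.
Leveled (A@1, B@1, C@1, D@3): d1:15  d2:15  d3:12  d4:12  d5:0 ⇒ 15.
Reduction 17 − 15 = 2.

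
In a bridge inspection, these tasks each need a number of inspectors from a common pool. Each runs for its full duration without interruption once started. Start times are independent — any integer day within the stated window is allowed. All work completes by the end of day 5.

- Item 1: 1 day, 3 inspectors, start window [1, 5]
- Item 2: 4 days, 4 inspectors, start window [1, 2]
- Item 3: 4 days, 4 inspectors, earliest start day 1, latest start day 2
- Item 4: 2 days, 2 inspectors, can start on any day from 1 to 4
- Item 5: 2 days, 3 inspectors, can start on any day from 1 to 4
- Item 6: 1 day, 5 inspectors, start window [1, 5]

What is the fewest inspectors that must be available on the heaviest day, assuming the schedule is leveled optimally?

11

Early-start (Item 1@1, Item 2@1, Item 3@1, Item 4@1, Item 5@1, Item 6@1) gives peak 21: d1:21  d2:13  d3:8  d4:8  d5:0.
Shift Item 4→2, Item 5→4, Item 6→5.
Schedule Item 1@1, Item 2@1, Item 3@1, Item 4@2, Item 5@4, Item 6@5: d1:11  d2:10  d3:10  d4:11  d5:8 — peak 11.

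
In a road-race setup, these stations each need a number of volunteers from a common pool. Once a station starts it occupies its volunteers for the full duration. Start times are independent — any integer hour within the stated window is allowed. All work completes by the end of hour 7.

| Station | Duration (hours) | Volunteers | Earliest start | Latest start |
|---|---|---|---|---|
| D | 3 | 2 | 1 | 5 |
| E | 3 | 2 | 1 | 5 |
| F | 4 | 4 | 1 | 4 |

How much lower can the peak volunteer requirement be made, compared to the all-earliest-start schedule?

Early-start peak: h1:8  h2:8  h3:8  h4:4  h5:0  h6:0  h7:0 ⇒ 8.
Leveled (D@1, E@1, F@4): h1:4  h2:4  h3:4  h4:4  h5:4  h6:4  h7:4 ⇒ 4.
Reduction 8 − 4 = 4.

4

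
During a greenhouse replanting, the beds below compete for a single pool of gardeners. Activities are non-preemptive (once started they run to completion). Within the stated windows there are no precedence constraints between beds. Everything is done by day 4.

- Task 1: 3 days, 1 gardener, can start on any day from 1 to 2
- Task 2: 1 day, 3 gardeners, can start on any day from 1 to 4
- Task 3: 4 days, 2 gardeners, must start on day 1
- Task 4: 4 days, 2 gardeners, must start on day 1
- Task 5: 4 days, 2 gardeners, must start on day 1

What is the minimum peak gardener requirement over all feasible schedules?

9

Early-start (Task 1@1, Task 2@1, Task 3@1, Task 4@1, Task 5@1) gives peak 10: d1:10  d2:7  d3:7  d4:6.
Shift Task 2→4.
Schedule Task 1@1, Task 2@4, Task 3@1, Task 4@1, Task 5@1: d1:7  d2:7  d3:7  d4:9 — peak 9.
No arrangement of the 8 feasible schedules does better.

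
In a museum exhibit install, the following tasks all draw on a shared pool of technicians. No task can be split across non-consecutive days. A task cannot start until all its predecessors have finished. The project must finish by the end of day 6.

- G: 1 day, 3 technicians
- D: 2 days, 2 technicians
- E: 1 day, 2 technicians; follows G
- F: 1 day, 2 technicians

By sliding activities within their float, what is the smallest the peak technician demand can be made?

3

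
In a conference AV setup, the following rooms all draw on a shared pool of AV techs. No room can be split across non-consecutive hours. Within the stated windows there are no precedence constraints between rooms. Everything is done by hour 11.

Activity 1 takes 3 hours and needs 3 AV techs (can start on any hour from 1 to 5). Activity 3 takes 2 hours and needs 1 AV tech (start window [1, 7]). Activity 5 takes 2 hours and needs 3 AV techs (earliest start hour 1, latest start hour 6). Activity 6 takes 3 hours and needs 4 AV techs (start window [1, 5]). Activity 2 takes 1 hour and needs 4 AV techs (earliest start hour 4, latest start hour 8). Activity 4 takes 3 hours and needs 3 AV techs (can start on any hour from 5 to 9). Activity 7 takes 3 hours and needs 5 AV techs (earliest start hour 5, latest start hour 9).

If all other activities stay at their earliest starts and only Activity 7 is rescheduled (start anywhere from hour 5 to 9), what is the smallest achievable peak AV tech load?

Activity 7@5: h1:11  h2:11  h3:7  h4:4  h5:8  h6:8  h7:8  h8:0  h9:0  h10:0  h11:0 → peak 11
Activity 7@6: h1:11  h2:11  h3:7  h4:4  h5:3  h6:8  h7:8  h8:5  h9:0  h10:0  h11:0 → peak 11
Activity 7@7: h1:11  h2:11  h3:7  h4:4  h5:3  h6:3  h7:8  h8:5  h9:5  h10:0  h11:0 → peak 11
Activity 7@8: h1:11  h2:11  h3:7  h4:4  h5:3  h6:3  h7:3  h8:5  h9:5  h10:5  h11:0 → peak 11
Activity 7@9: h1:11  h2:11  h3:7  h4:4  h5:3  h6:3  h7:3  h8:0  h9:5  h10:5  h11:5 → peak 11
Best is Activity 7@5, peak 11.

11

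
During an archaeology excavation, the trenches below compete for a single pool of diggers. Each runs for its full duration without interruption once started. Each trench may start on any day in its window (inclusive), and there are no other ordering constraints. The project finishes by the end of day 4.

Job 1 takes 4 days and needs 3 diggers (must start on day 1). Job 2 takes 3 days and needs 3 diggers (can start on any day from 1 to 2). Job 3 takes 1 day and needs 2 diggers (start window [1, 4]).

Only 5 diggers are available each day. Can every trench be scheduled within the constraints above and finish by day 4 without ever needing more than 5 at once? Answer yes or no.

no

Total digger-days = 23; over 4 days the average is 23/4 > 5, so some day must exceed 5.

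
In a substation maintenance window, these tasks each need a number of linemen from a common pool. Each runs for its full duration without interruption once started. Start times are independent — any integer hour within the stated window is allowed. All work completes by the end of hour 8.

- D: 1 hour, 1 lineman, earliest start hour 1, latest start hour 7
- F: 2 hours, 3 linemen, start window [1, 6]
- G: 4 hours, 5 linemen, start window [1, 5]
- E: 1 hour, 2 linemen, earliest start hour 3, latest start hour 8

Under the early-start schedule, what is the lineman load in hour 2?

8

At early start, hour 2 has: F, G.
Demand: 3 + 5 = 8.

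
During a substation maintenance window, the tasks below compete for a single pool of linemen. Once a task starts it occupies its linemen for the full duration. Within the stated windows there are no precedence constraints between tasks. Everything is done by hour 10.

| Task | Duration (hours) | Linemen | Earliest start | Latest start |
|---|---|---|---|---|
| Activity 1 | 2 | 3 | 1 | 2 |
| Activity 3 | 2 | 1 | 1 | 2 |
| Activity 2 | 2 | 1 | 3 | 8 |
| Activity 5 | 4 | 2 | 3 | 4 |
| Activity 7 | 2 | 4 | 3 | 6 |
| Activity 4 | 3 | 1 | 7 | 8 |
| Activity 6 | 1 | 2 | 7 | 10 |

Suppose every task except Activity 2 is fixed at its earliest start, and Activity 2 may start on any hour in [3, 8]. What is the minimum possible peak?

Activity 2@3: h1:4  h2:4  h3:7  h4:7  h5:2  h6:2  h7:3  h8:1  h9:1  h10:0 → peak 7
Activity 2@4: h1:4  h2:4  h3:6  h4:7  h5:3  h6:2  h7:3  h8:1  h9:1  h10:0 → peak 7
Activity 2@5: h1:4  h2:4  h3:6  h4:6  h5:3  h6:3  h7:3  h8:1  h9:1  h10:0 → peak 6
Activity 2@6: h1:4  h2:4  h3:6  h4:6  h5:2  h6:3  h7:4  h8:1  h9:1  h10:0 → peak 6
Activity 2@7: h1:4  h2:4  h3:6  h4:6  h5:2  h6:2  h7:4  h8:2  h9:1  h10:0 → peak 6
Activity 2@8: h1:4  h2:4  h3:6  h4:6  h5:2  h6:2  h7:3  h8:2  h9:2  h10:0 → peak 6
Best is Activity 2@5, peak 6.

6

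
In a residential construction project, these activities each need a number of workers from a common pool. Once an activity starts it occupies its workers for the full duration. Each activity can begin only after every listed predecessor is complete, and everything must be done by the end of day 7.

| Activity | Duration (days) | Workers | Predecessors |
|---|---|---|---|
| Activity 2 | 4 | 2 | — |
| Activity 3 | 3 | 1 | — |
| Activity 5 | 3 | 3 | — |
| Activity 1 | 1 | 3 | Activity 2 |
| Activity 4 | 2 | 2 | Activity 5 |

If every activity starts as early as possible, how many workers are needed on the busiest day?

Early-start schedule: Activity 2@1, Activity 3@1, Activity 5@1, Activity 1@5, Activity 4@4.
Load per day: day 1: 6, day 2: 6, day 3: 6, day 4: 4, day 5: 5, day 6: 0, day 7: 0.
Peak is 6.

6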